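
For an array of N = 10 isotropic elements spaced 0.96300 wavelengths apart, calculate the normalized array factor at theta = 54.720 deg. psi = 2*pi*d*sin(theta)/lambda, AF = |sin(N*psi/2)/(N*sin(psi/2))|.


psi = 2*pi*0.96300*sin(54.720 deg) = 4.939430 rad
AF = |sin(10*4.939430/2) / (10*sin(4.939430/2))| = 0.06779

0.06779


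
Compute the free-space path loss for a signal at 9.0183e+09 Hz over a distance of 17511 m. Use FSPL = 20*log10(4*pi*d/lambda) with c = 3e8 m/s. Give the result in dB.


lambda = c / f = 3.0000e+08 / 9.0183e+09 = 0.03326569 m
FSPL = 20 * log10(4*pi*17511/0.03326569) = 136.4 dB

136.4 dB


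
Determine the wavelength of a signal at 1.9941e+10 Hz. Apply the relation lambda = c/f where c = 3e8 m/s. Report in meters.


lambda = c / f = 3.0000e+08 / 1.9941e+10 = 0.01504 m

0.01504 m


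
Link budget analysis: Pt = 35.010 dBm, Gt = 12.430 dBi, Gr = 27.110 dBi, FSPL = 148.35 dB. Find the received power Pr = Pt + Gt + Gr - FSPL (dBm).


Pr = 35.010 + 12.430 + 27.110 - 148.35 = -73.80 dBm

-73.80 dBm


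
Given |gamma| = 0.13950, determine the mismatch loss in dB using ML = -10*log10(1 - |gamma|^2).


ML = -10 * log10(1 - 0.13950^2) = -10 * log10(0.98053975) = 0.08535 dB

0.08535 dB


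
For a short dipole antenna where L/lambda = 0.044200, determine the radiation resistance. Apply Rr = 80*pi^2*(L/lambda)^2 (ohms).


Rr = 80 * pi^2 * (0.044200)^2 = 80 * 9.869604 * 1.953640e-03 = 1.543 ohm

1.543 ohm


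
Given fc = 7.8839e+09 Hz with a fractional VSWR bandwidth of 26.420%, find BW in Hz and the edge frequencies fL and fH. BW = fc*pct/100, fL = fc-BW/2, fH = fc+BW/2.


BW = 7.8839e+09 * 26.420/100 = 2.082926e+09 Hz
fL = 7.8839e+09 - 2.082926e+09/2 = 6.842e+09 Hz
fH = 7.8839e+09 + 2.082926e+09/2 = 8.925e+09 Hz

BW=2.083e+09 Hz, fL=6.842e+09 Hz, fH=8.925e+09 Hz


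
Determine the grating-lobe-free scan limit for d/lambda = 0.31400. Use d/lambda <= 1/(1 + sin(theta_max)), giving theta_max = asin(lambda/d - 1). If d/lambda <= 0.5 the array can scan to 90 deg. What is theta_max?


lambda/d - 1 = 1/0.31400 - 1 = 2.184713 >= 1
d/lambda <= 0.5, so the array can scan to endfire without grating lobes: theta_max = 90 deg

90 deg


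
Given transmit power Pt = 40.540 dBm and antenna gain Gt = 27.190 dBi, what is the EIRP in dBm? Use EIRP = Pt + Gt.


EIRP = Pt + Gt = 40.540 + 27.190 = 67.73 dBm

67.73 dBm


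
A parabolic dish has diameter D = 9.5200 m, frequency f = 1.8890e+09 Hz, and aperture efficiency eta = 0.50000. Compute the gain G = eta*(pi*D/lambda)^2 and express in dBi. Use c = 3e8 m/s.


lambda = c / f = 3.0000e+08 / 1.8890e+09 = 0.1588142 m
G_linear = 0.50000 * (pi * 9.5200 / 0.1588142)^2 = 17732.30
G_dBi = 10 * log10(17732.30) = 42.49 dBi

42.49 dBi


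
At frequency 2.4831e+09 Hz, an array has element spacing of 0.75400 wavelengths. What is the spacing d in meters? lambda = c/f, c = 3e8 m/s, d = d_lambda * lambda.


lambda = c / f = 3.0000e+08 / 2.4831e+09 = 0.1208167 m
d = 0.75400 * 0.1208167 = 0.09110 m

0.09110 m


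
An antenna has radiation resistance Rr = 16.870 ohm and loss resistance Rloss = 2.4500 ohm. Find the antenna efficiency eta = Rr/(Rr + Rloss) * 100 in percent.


eta = 16.870 / (16.870 + 2.4500) * 100 = 87.32%

87.32%


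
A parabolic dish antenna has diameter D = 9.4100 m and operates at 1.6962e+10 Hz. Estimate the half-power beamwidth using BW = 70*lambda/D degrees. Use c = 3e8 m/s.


lambda = c / f = 3.0000e+08 / 1.6962e+10 = 0.01768659 m
BW = 70 * 0.01768659 / 9.4100 = 0.1316 deg

0.1316 deg


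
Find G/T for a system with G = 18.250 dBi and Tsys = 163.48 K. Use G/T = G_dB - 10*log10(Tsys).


G/T = 18.250 - 10*log10(163.48) = 18.250 - 22.13465 = -3.885 dB/K

-3.885 dB/K


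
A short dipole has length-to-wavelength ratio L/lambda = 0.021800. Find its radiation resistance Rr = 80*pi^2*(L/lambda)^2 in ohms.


Rr = 80 * pi^2 * (0.021800)^2 = 80 * 9.869604 * 4.752400e-04 = 0.3752 ohm

0.3752 ohm


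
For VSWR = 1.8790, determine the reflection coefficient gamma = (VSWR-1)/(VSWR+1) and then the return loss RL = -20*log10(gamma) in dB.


gamma = (1.8790 - 1) / (1.8790 + 1) = 0.3053143
RL = -20 * log10(0.3053143) = 10.31 dB

10.31 dB


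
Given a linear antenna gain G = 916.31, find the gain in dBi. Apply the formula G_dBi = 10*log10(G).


G_dBi = 10 * log10(916.31) = 29.62 dBi

29.62 dBi


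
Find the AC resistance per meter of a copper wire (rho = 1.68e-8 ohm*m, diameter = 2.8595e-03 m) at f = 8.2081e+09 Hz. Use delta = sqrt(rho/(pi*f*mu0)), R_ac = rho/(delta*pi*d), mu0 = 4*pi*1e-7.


delta = sqrt(1.68e-8 / (pi * 8.2081e+09 * 4*pi*1e-7)) = 7.200347e-07 m
R_ac = 1.68e-8 / (7.200347e-07 * pi * 2.8595e-03) = 2.597 ohm/m

2.597 ohm/m


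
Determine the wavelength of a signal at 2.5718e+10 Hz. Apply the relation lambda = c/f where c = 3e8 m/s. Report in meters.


lambda = c / f = 3.0000e+08 / 2.5718e+10 = 0.01166 m

0.01166 m


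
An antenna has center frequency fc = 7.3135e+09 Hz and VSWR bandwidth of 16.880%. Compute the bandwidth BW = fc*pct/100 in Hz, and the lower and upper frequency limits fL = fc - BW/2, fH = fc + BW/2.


BW = 7.3135e+09 * 16.880/100 = 1.234519e+09 Hz
fL = 7.3135e+09 - 1.234519e+09/2 = 6.696e+09 Hz
fH = 7.3135e+09 + 1.234519e+09/2 = 7.931e+09 Hz

BW=1.235e+09 Hz, fL=6.696e+09 Hz, fH=7.931e+09 Hz


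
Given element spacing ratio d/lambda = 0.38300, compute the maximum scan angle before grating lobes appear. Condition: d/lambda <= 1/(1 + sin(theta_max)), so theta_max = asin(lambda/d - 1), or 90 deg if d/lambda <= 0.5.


lambda/d - 1 = 1/0.38300 - 1 = 1.610966 >= 1
d/lambda <= 0.5, so the array can scan to endfire without grating lobes: theta_max = 90 deg

90 deg


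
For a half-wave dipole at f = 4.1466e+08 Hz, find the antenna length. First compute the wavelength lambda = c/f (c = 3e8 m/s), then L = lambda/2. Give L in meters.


lambda = c / f = 3.0000e+08 / 4.1466e+08 = 0.7234843 m
L = lambda / 2 = 0.7234843 / 2 = 0.3617 m

0.3617 m


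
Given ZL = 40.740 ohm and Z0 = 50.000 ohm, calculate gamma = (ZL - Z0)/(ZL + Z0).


gamma = (40.740 - 50.000) / (40.740 + 50.000) = -0.1020

-0.1020


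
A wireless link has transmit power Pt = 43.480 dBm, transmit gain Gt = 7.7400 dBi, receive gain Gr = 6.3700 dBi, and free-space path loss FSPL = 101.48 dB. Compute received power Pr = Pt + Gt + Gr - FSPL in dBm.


Pr = 43.480 + 7.7400 + 6.3700 - 101.48 = -43.89 dBm

-43.89 dBm


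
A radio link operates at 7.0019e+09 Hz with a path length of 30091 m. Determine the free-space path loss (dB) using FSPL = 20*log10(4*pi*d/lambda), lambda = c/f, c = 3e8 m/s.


lambda = c / f = 3.0000e+08 / 7.0019e+09 = 0.04284551 m
FSPL = 20 * log10(4*pi*30091/0.04284551) = 138.9 dB

138.9 dB


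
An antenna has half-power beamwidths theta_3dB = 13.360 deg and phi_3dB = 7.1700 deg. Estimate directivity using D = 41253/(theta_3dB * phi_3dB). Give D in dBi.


D_linear = 41253 / (13.360 * 7.1700) = 430.6554
D_dBi = 10 * log10(430.6554) = 26.34 dBi

26.34 dBi


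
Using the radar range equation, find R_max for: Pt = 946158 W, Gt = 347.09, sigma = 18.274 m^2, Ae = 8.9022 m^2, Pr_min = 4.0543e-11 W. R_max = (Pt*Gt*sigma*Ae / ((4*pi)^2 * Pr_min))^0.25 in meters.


R^4 = 946158*347.09*18.274*8.9022 / ((4*pi)^2 * 4.0543e-11) = 8.344515e+18
R_max = 8.344515e+18^0.25 = 53747 m

53747 m


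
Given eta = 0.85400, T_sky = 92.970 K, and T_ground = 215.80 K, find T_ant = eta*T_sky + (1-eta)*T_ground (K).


T_ant = 0.85400 * 92.970 + (1 - 0.85400) * 215.80 = 110.9 K

110.9 K


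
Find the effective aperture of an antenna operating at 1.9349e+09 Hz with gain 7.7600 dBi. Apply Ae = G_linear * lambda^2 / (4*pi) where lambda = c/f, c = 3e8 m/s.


lambda = c / f = 3.0000e+08 / 1.9349e+09 = 0.1550468 m
G_linear = 10^(7.7600/10) = 5.970353
Ae = G_linear * lambda^2 / (4*pi) = 5.970353 * 0.1550468^2 / (4*pi) = 0.01142 m^2

0.01142 m^2


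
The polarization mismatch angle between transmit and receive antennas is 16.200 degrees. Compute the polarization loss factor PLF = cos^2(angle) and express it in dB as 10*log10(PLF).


PLF_linear = cos^2(16.200 deg) = 0.9221640
PLF_dB = 10 * log10(0.9221640) = -0.3519 dB

-0.3519 dB


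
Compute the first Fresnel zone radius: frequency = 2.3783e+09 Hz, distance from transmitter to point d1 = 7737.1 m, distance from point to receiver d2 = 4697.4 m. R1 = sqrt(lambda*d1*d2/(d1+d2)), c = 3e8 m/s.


lambda = c / f = 3.0000e+08 / 2.3783e+09 = 0.1261405 m
R1 = sqrt(0.1261405 * 7737.1 * 4697.4 / (7737.1 + 4697.4)) = 19.20 m

19.20 m


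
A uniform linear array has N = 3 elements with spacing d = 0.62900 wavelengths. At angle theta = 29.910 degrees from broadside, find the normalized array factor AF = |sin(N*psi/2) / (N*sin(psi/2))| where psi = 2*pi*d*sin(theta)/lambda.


psi = 2*pi*0.62900*sin(29.910 deg) = 1.970683 rad
AF = |sin(3*1.970683/2) / (3*sin(1.970683/2))| = 0.07379

0.07379


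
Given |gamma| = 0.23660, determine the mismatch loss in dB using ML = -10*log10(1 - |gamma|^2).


ML = -10 * log10(1 - 0.23660^2) = -10 * log10(0.94402044) = 0.2502 dB

0.2502 dB


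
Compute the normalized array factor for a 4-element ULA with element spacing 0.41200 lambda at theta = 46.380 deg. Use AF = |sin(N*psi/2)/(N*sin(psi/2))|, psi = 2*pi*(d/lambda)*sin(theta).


psi = 2*pi*0.41200*sin(46.380 deg) = 1.874020 rad
AF = |sin(4*1.874020/2) / (4*sin(1.874020/2))| = 0.1768

0.1768


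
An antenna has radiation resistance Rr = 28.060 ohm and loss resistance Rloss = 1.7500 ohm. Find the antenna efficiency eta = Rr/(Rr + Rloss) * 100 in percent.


eta = 28.060 / (28.060 + 1.7500) * 100 = 94.13%

94.13%


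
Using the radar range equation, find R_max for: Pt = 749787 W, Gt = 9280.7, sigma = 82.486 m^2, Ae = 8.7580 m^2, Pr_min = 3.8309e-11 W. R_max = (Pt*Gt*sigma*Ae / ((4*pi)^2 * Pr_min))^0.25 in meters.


R^4 = 749787*9280.7*82.486*8.7580 / ((4*pi)^2 * 3.8309e-11) = 8.309661e+20
R_max = 8.309661e+20^0.25 = 169784 m

169784 m


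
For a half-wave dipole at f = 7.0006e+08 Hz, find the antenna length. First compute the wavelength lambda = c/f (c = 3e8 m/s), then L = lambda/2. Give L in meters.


lambda = c / f = 3.0000e+08 / 7.0006e+08 = 0.4285347 m
L = lambda / 2 = 0.4285347 / 2 = 0.2143 m

0.2143 m


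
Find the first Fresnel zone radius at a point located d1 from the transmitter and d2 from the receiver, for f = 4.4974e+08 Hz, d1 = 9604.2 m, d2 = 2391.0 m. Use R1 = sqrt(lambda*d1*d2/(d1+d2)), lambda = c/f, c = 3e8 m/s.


lambda = c / f = 3.0000e+08 / 4.4974e+08 = 0.6670521 m
R1 = sqrt(0.6670521 * 9604.2 * 2391.0 / (9604.2 + 2391.0)) = 35.74 m

35.74 m


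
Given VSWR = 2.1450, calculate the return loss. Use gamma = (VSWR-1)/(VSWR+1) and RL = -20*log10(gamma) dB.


gamma = (2.1450 - 1) / (2.1450 + 1) = 0.3640700
RL = -20 * log10(0.3640700) = 8.776 dB

8.776 dB


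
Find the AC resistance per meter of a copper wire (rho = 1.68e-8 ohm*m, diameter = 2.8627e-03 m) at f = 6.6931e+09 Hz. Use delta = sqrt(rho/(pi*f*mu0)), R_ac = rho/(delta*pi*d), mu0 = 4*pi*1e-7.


delta = sqrt(1.68e-8 / (pi * 6.6931e+09 * 4*pi*1e-7)) = 7.973722e-07 m
R_ac = 1.68e-8 / (7.973722e-07 * pi * 2.8627e-03) = 2.343 ohm/m

2.343 ohm/m


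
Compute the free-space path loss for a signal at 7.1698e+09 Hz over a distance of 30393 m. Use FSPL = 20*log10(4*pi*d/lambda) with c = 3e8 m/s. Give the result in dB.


lambda = c / f = 3.0000e+08 / 7.1698e+09 = 0.04184217 m
FSPL = 20 * log10(4*pi*30393/0.04184217) = 139.2 dB

139.2 dB


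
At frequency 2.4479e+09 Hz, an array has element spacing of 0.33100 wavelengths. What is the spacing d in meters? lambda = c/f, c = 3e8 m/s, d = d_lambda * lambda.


lambda = c / f = 3.0000e+08 / 2.4479e+09 = 0.1225540 m
d = 0.33100 * 0.1225540 = 0.04057 m

0.04057 m


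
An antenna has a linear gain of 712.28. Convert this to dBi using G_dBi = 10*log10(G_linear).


G_dBi = 10 * log10(712.28) = 28.53 dBi

28.53 dBi


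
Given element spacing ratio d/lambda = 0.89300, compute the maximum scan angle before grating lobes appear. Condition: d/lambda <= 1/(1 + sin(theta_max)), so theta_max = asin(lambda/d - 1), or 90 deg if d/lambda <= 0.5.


lambda/d - 1 = 1/0.89300 - 1 = 0.1198208
theta_max = asin(0.1198208) = 6.882 deg

6.882 deg


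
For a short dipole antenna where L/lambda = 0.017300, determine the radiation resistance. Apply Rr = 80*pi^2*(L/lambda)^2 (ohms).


Rr = 80 * pi^2 * (0.017300)^2 = 80 * 9.869604 * 2.992900e-04 = 0.2363 ohm

0.2363 ohm


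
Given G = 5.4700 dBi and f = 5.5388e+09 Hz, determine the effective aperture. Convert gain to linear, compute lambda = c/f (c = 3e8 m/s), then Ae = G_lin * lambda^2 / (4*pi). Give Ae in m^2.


lambda = c / f = 3.0000e+08 / 5.5388e+09 = 0.05416336 m
G_linear = 10^(5.4700/10) = 3.523709
Ae = G_linear * lambda^2 / (4*pi) = 3.523709 * 0.05416336^2 / (4*pi) = 8.226e-04 m^2

8.226e-04 m^2


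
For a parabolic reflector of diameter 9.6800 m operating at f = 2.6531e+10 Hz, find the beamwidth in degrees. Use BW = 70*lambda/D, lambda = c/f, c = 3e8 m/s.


lambda = c / f = 3.0000e+08 / 2.6531e+10 = 0.01130753 m
BW = 70 * 0.01130753 / 9.6800 = 0.08177 deg

0.08177 deg


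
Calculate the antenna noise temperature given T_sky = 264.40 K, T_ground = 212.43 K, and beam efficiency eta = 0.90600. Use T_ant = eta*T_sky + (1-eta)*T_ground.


T_ant = 0.90600 * 264.40 + (1 - 0.90600) * 212.43 = 259.5 K

259.5 K


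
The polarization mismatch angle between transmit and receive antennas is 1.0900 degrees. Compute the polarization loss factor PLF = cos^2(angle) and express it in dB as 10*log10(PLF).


PLF_linear = cos^2(1.0900 deg) = 0.9996381
PLF_dB = 10 * log10(0.9996381) = -1.572e-03 dB

-1.572e-03 dB


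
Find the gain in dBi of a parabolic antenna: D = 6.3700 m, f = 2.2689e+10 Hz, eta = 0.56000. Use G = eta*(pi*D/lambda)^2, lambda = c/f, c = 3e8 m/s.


lambda = c / f = 3.0000e+08 / 2.2689e+10 = 0.01322227 m
G_linear = 0.56000 * (pi * 6.3700 / 0.01322227)^2 = 1.282787e+06
G_dBi = 10 * log10(1.282787e+06) = 61.08 dBi

61.08 dBi


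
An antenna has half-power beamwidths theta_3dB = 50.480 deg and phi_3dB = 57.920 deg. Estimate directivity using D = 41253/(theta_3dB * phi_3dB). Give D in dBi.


D_linear = 41253 / (50.480 * 57.920) = 14.10937
D_dBi = 10 * log10(14.10937) = 11.50 dBi

11.50 dBi


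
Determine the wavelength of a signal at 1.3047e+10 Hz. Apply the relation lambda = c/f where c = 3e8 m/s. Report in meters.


lambda = c / f = 3.0000e+08 / 1.3047e+10 = 0.02299 m

0.02299 m


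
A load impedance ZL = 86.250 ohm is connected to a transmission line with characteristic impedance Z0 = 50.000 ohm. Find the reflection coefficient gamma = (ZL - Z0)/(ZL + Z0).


gamma = (86.250 - 50.000) / (86.250 + 50.000) = 0.2661

0.2661


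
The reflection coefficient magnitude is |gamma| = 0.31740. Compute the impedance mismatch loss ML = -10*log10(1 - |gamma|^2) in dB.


ML = -10 * log10(1 - 0.31740^2) = -10 * log10(0.89925724) = 0.4612 dB

0.4612 dB


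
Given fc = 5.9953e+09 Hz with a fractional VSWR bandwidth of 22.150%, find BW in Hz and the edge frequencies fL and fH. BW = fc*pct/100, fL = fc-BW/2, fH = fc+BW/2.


BW = 5.9953e+09 * 22.150/100 = 1.327959e+09 Hz
fL = 5.9953e+09 - 1.327959e+09/2 = 5.331e+09 Hz
fH = 5.9953e+09 + 1.327959e+09/2 = 6.659e+09 Hz

BW=1.328e+09 Hz, fL=5.331e+09 Hz, fH=6.659e+09 Hz


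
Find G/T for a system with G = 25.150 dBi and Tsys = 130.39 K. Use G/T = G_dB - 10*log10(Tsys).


G/T = 25.150 - 10*log10(130.39) = 25.150 - 21.15244 = 3.998 dB/K

3.998 dB/K


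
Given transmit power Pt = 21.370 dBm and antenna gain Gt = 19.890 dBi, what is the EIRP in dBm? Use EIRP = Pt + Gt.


EIRP = Pt + Gt = 21.370 + 19.890 = 41.26 dBm

41.26 dBm


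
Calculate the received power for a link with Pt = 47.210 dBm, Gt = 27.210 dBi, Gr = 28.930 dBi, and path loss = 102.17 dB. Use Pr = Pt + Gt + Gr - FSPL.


Pr = 47.210 + 27.210 + 28.930 - 102.17 = 1.18 dBm

1.18 dBm


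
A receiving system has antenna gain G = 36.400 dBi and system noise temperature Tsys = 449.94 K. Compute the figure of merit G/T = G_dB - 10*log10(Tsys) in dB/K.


G/T = 36.400 - 10*log10(449.94) = 36.400 - 26.53155 = 9.868 dB/K

9.868 dB/K


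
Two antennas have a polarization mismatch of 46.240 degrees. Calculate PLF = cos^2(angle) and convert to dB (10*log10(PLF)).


PLF_linear = cos^2(46.240 deg) = 0.4783647
PLF_dB = 10 * log10(0.4783647) = -3.202 dB

-3.202 dB


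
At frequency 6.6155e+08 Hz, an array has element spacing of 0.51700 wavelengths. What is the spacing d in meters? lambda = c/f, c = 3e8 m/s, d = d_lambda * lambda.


lambda = c / f = 3.0000e+08 / 6.6155e+08 = 0.4534805 m
d = 0.51700 * 0.4534805 = 0.2344 m

0.2344 m


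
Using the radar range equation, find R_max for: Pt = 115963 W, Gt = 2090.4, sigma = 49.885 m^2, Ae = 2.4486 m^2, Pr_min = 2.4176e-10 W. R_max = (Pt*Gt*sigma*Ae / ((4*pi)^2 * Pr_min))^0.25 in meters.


R^4 = 115963*2090.4*49.885*2.4486 / ((4*pi)^2 * 2.4176e-10) = 7.755905e+17
R_max = 7.755905e+17^0.25 = 29676 m

29676 m


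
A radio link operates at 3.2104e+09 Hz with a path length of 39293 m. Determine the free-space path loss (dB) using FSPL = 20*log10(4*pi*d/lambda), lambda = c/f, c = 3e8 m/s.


lambda = c / f = 3.0000e+08 / 3.2104e+09 = 0.09344630 m
FSPL = 20 * log10(4*pi*39293/0.09344630) = 134.5 dB

134.5 dB


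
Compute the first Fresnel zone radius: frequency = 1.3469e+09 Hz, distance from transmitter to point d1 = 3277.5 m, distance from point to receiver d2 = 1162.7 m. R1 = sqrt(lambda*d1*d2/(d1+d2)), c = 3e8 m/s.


lambda = c / f = 3.0000e+08 / 1.3469e+09 = 0.2227337 m
R1 = sqrt(0.2227337 * 3277.5 * 1162.7 / (3277.5 + 1162.7)) = 13.83 m

13.83 m


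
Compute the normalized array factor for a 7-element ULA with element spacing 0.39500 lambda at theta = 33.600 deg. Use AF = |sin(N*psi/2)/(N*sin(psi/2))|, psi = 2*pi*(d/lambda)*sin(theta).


psi = 2*pi*0.39500*sin(33.600 deg) = 1.373439 rad
AF = |sin(7*1.373439/2) / (7*sin(1.373439/2))| = 0.2243

0.2243


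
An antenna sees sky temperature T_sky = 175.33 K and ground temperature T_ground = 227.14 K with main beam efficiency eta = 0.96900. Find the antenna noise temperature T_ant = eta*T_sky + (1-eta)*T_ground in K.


T_ant = 0.96900 * 175.33 + (1 - 0.96900) * 227.14 = 176.9 K

176.9 K


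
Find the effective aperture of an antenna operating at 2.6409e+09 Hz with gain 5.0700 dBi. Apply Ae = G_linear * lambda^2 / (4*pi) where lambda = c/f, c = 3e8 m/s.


lambda = c / f = 3.0000e+08 / 2.6409e+09 = 0.1135976 m
G_linear = 10^(5.0700/10) = 3.213661
Ae = G_linear * lambda^2 / (4*pi) = 3.213661 * 0.1135976^2 / (4*pi) = 3.300e-03 m^2

3.300e-03 m^2


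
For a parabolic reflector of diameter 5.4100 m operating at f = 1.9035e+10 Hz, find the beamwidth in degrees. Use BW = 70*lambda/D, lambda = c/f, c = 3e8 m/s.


lambda = c / f = 3.0000e+08 / 1.9035e+10 = 0.01576044 m
BW = 70 * 0.01576044 / 5.4100 = 0.2039 deg

0.2039 deg


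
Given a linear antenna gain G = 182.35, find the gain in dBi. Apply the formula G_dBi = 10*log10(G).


G_dBi = 10 * log10(182.35) = 22.61 dBi

22.61 dBi


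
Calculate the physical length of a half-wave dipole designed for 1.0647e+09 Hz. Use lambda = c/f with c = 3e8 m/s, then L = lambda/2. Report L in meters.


lambda = c / f = 3.0000e+08 / 1.0647e+09 = 0.2817695 m
L = lambda / 2 = 0.2817695 / 2 = 0.1409 m

0.1409 m


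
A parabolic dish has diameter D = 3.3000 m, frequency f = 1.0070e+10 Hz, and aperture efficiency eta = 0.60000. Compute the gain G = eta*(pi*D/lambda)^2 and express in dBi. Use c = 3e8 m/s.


lambda = c / f = 3.0000e+08 / 1.0070e+10 = 0.02979146 m
G_linear = 0.60000 * (pi * 3.3000 / 0.02979146)^2 = 72659.98
G_dBi = 10 * log10(72659.98) = 48.61 dBi

48.61 dBi


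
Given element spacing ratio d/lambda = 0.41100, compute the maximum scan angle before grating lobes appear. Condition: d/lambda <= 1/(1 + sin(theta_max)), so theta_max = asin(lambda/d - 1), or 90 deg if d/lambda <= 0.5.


lambda/d - 1 = 1/0.41100 - 1 = 1.433090 >= 1
d/lambda <= 0.5, so the array can scan to endfire without grating lobes: theta_max = 90 deg

90 deg


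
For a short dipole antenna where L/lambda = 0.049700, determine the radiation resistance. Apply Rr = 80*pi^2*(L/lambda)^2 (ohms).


Rr = 80 * pi^2 * (0.049700)^2 = 80 * 9.869604 * 2.470090e-03 = 1.950 ohm

1.950 ohm


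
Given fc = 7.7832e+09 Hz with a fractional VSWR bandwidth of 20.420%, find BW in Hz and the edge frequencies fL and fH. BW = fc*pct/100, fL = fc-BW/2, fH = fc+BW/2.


BW = 7.7832e+09 * 20.420/100 = 1.589329e+09 Hz
fL = 7.7832e+09 - 1.589329e+09/2 = 6.989e+09 Hz
fH = 7.7832e+09 + 1.589329e+09/2 = 8.578e+09 Hz

BW=1.589e+09 Hz, fL=6.989e+09 Hz, fH=8.578e+09 Hz


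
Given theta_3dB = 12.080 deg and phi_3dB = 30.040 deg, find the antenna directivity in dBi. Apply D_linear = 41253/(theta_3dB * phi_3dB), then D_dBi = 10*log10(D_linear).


D_linear = 41253 / (12.080 * 30.040) = 113.6812
D_dBi = 10 * log10(113.6812) = 20.56 dBi

20.56 dBi


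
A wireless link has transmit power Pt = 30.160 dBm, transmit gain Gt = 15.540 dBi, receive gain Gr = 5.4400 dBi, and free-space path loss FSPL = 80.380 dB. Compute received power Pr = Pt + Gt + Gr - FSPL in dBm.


Pr = 30.160 + 15.540 + 5.4400 - 80.380 = -29.24 dBm

-29.24 dBm


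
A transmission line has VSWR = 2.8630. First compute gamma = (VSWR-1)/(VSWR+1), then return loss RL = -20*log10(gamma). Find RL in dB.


gamma = (2.8630 - 1) / (2.8630 + 1) = 0.4822677
RL = -20 * log10(0.4822677) = 6.334 dB

6.334 dB


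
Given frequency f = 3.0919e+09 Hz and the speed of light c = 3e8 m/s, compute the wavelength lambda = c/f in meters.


lambda = c / f = 3.0000e+08 / 3.0919e+09 = 0.09703 m

0.09703 m


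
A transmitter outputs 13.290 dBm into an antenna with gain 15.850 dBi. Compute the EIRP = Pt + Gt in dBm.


EIRP = Pt + Gt = 13.290 + 15.850 = 29.14 dBm

29.14 dBm


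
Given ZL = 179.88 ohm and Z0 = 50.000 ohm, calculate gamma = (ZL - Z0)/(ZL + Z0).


gamma = (179.88 - 50.000) / (179.88 + 50.000) = 0.5650

0.5650


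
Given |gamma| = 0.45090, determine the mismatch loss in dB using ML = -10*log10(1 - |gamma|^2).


ML = -10 * log10(1 - 0.45090^2) = -10 * log10(0.79668919) = 0.9871 dB

0.9871 dB


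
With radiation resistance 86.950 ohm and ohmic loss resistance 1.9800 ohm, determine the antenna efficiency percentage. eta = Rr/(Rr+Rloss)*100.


eta = 86.950 / (86.950 + 1.9800) * 100 = 97.77%

97.77%


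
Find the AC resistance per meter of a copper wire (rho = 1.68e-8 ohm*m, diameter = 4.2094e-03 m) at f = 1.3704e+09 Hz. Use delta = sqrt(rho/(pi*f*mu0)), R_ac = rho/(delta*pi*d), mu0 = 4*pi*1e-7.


delta = sqrt(1.68e-8 / (pi * 1.3704e+09 * 4*pi*1e-7)) = 1.762183e-06 m
R_ac = 1.68e-8 / (1.762183e-06 * pi * 4.2094e-03) = 0.7209 ohm/m

0.7209 ohm/m


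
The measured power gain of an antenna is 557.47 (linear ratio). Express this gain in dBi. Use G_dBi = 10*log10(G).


G_dBi = 10 * log10(557.47) = 27.46 dBi

27.46 dBi


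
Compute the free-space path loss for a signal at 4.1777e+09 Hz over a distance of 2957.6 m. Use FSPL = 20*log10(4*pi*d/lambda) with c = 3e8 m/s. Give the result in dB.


lambda = c / f = 3.0000e+08 / 4.1777e+09 = 0.07180985 m
FSPL = 20 * log10(4*pi*2957.6/0.07180985) = 114.3 dB

114.3 dB


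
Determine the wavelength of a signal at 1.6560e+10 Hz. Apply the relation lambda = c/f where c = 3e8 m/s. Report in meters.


lambda = c / f = 3.0000e+08 / 1.6560e+10 = 0.01812 m

0.01812 m


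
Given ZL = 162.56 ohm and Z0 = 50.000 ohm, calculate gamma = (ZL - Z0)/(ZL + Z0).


gamma = (162.56 - 50.000) / (162.56 + 50.000) = 0.5295

0.5295


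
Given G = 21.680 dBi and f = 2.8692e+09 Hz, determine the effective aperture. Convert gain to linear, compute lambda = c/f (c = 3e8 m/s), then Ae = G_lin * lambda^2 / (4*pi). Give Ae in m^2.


lambda = c / f = 3.0000e+08 / 2.8692e+09 = 0.1045588 m
G_linear = 10^(21.680/10) = 147.2313
Ae = G_linear * lambda^2 / (4*pi) = 147.2313 * 0.1045588^2 / (4*pi) = 0.1281 m^2

0.1281 m^2


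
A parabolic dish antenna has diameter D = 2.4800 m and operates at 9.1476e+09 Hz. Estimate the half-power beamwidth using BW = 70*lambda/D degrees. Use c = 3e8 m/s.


lambda = c / f = 3.0000e+08 / 9.1476e+09 = 0.03279549 m
BW = 70 * 0.03279549 / 2.4800 = 0.9257 deg

0.9257 deg


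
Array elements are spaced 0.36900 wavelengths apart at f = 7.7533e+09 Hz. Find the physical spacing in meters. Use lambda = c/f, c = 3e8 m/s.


lambda = c / f = 3.0000e+08 / 7.7533e+09 = 0.03869320 m
d = 0.36900 * 0.03869320 = 0.01428 m

0.01428 m


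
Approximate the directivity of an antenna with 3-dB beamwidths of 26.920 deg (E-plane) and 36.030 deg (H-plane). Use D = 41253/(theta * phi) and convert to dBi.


D_linear = 41253 / (26.920 * 36.030) = 42.53204
D_dBi = 10 * log10(42.53204) = 16.29 dBi

16.29 dBi


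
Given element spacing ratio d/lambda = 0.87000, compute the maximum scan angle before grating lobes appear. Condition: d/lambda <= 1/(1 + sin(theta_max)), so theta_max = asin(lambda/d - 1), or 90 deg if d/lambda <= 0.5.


lambda/d - 1 = 1/0.87000 - 1 = 0.1494253
theta_max = asin(0.1494253) = 8.594 deg

8.594 deg


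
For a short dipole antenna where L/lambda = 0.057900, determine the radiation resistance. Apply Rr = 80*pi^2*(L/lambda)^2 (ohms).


Rr = 80 * pi^2 * (0.057900)^2 = 80 * 9.869604 * 3.352410e-03 = 2.647 ohm

2.647 ohm


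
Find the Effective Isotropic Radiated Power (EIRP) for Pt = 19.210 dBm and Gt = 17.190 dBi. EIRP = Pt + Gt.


EIRP = Pt + Gt = 19.210 + 17.190 = 36.40 dBm

36.40 dBm


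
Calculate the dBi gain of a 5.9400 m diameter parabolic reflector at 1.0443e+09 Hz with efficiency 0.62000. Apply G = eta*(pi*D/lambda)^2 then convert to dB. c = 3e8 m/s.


lambda = c / f = 3.0000e+08 / 1.0443e+09 = 0.2872738 m
G_linear = 0.62000 * (pi * 5.9400 / 0.2872738)^2 = 2616.208
G_dBi = 10 * log10(2616.208) = 34.18 dBi

34.18 dBi


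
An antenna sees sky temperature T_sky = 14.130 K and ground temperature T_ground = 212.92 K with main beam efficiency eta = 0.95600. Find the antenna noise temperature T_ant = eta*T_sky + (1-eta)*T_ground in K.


T_ant = 0.95600 * 14.130 + (1 - 0.95600) * 212.92 = 22.88 K

22.88 K


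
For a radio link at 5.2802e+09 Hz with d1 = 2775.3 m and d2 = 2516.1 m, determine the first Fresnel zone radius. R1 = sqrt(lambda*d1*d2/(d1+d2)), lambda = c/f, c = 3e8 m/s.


lambda = c / f = 3.0000e+08 / 5.2802e+09 = 0.05681603 m
R1 = sqrt(0.05681603 * 2775.3 * 2516.1 / (2775.3 + 2516.1)) = 8.659 m

8.659 m


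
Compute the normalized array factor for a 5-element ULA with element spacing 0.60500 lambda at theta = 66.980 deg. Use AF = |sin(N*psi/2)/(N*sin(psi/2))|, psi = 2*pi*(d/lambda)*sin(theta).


psi = 2*pi*0.60500*sin(66.980 deg) = 3.498621 rad
AF = |sin(5*3.498621/2) / (5*sin(3.498621/2))| = 0.1275

0.1275


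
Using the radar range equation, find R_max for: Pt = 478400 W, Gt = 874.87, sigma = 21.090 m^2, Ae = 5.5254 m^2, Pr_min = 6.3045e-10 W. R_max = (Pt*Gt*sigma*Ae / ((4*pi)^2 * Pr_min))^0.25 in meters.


R^4 = 478400*874.87*21.090*5.5254 / ((4*pi)^2 * 6.3045e-10) = 4.898968e+17
R_max = 4.898968e+17^0.25 = 26456 m

26456 m


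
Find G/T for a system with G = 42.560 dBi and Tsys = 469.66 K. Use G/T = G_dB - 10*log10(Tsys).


G/T = 42.560 - 10*log10(469.66) = 42.560 - 26.71784 = 15.84 dB/K

15.84 dB/K


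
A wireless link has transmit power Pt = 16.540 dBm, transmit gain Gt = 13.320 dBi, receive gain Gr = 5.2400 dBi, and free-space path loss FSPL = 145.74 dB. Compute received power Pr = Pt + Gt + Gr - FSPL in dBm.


Pr = 16.540 + 13.320 + 5.2400 - 145.74 = -110.64 dBm

-110.64 dBm


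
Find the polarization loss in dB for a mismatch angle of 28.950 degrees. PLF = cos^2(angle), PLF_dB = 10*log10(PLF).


PLF_linear = cos^2(28.950 deg) = 0.7656993
PLF_dB = 10 * log10(0.7656993) = -1.159 dB

-1.159 dB


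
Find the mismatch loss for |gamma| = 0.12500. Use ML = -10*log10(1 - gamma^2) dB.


ML = -10 * log10(1 - 0.12500^2) = -10 * log10(0.984375) = 0.06839 dB

0.06839 dB


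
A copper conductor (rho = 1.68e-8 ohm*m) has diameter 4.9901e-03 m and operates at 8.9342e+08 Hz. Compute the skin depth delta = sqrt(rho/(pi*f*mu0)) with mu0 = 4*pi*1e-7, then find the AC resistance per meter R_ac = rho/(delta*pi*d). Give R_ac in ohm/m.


delta = sqrt(1.68e-8 / (pi * 8.9342e+08 * 4*pi*1e-7)) = 2.182463e-06 m
R_ac = 1.68e-8 / (2.182463e-06 * pi * 4.9901e-03) = 0.4910 ohm/m

0.4910 ohm/m


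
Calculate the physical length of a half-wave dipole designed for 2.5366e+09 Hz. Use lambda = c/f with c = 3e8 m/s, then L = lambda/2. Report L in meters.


lambda = c / f = 3.0000e+08 / 2.5366e+09 = 0.1182685 m
L = lambda / 2 = 0.1182685 / 2 = 0.05913 m

0.05913 m


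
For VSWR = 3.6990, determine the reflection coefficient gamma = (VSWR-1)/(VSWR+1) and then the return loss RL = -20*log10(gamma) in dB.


gamma = (3.6990 - 1) / (3.6990 + 1) = 0.5743775
RL = -20 * log10(0.5743775) = 4.816 dB

4.816 dB


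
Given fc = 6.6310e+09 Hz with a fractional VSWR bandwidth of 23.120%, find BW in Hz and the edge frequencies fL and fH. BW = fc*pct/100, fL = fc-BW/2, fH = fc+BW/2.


BW = 6.6310e+09 * 23.120/100 = 1.533087e+09 Hz
fL = 6.6310e+09 - 1.533087e+09/2 = 5.864e+09 Hz
fH = 6.6310e+09 + 1.533087e+09/2 = 7.398e+09 Hz

BW=1.533e+09 Hz, fL=5.864e+09 Hz, fH=7.398e+09 Hz


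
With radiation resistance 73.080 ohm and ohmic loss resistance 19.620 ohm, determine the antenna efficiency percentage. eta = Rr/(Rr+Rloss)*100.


eta = 73.080 / (73.080 + 19.620) * 100 = 78.83%

78.83%


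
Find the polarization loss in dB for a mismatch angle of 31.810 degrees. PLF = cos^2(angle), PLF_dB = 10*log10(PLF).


PLF_linear = cos^2(31.810 deg) = 0.7221612
PLF_dB = 10 * log10(0.7221612) = -1.414 dB

-1.414 dB


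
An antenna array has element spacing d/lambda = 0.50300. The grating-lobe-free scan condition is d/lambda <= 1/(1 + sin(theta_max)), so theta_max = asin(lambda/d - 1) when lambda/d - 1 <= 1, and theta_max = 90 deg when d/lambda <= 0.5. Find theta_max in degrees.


lambda/d - 1 = 1/0.50300 - 1 = 0.9880716
theta_max = asin(0.9880716) = 81.14 deg

81.14 deg


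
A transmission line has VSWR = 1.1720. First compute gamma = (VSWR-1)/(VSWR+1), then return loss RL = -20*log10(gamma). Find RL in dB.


gamma = (1.1720 - 1) / (1.1720 + 1) = 0.07918969
RL = -20 * log10(0.07918969) = 22.03 dB

22.03 dB


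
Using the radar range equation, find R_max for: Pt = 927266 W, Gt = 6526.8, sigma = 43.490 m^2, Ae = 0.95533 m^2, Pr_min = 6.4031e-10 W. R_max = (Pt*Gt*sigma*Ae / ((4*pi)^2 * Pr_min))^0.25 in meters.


R^4 = 927266*6526.8*43.490*0.95533 / ((4*pi)^2 * 6.4031e-10) = 2.486780e+18
R_max = 2.486780e+18^0.25 = 39711 m

39711 m


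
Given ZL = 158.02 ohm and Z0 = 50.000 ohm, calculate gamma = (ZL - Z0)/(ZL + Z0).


gamma = (158.02 - 50.000) / (158.02 + 50.000) = 0.5193

0.5193


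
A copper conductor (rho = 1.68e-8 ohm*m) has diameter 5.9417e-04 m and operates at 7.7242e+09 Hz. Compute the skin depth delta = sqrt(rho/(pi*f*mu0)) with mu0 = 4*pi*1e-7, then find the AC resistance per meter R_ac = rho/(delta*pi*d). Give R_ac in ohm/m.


delta = sqrt(1.68e-8 / (pi * 7.7242e+09 * 4*pi*1e-7)) = 7.422463e-07 m
R_ac = 1.68e-8 / (7.422463e-07 * pi * 5.9417e-04) = 12.13 ohm/m

12.13 ohm/m


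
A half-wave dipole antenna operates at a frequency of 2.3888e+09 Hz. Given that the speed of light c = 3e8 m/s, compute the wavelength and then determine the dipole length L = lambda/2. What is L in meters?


lambda = c / f = 3.0000e+08 / 2.3888e+09 = 0.1255861 m
L = lambda / 2 = 0.1255861 / 2 = 0.06279 m

0.06279 m


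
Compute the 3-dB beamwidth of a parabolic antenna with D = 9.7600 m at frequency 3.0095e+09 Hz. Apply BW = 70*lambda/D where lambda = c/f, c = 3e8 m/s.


lambda = c / f = 3.0000e+08 / 3.0095e+09 = 0.09968433 m
BW = 70 * 0.09968433 / 9.7600 = 0.7149 deg

0.7149 deg


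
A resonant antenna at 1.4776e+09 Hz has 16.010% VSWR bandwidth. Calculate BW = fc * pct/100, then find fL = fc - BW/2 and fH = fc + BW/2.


BW = 1.4776e+09 * 16.010/100 = 2.365638e+08 Hz
fL = 1.4776e+09 - 2.365638e+08/2 = 1.359e+09 Hz
fH = 1.4776e+09 + 2.365638e+08/2 = 1.596e+09 Hz

BW=2.366e+08 Hz, fL=1.359e+09 Hz, fH=1.596e+09 Hz


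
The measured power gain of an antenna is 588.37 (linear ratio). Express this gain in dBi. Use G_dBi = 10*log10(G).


G_dBi = 10 * log10(588.37) = 27.70 dBi

27.70 dBi


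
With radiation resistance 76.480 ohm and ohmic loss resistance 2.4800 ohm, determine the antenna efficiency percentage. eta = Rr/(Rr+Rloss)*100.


eta = 76.480 / (76.480 + 2.4800) * 100 = 96.86%

96.86%


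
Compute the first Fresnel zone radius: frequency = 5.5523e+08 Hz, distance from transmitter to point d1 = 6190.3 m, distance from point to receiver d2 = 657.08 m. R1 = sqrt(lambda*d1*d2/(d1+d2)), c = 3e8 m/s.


lambda = c / f = 3.0000e+08 / 5.5523e+08 = 0.5403166 m
R1 = sqrt(0.5403166 * 6190.3 * 657.08 / (6190.3 + 657.08)) = 17.92 m

17.92 m


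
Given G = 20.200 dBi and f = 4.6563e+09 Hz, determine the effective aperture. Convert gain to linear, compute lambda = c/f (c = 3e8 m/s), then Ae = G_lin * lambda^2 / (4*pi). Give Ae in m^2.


lambda = c / f = 3.0000e+08 / 4.6563e+09 = 0.06442884 m
G_linear = 10^(20.200/10) = 104.7129
Ae = G_linear * lambda^2 / (4*pi) = 104.7129 * 0.06442884^2 / (4*pi) = 0.03459 m^2

0.03459 m^2


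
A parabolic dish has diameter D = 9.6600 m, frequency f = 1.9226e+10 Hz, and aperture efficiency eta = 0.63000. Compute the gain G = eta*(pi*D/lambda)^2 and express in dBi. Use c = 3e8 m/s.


lambda = c / f = 3.0000e+08 / 1.9226e+10 = 0.01560387 m
G_linear = 0.63000 * (pi * 9.6600 / 0.01560387)^2 = 2.383032e+06
G_dBi = 10 * log10(2.383032e+06) = 63.77 dBi

63.77 dBi


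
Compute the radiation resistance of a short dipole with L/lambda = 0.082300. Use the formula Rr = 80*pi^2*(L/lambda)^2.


Rr = 80 * pi^2 * (0.082300)^2 = 80 * 9.869604 * 6.773290e-03 = 5.348 ohm

5.348 ohm


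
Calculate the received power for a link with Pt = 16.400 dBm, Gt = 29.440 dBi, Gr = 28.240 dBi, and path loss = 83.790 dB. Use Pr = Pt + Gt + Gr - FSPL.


Pr = 16.400 + 29.440 + 28.240 - 83.790 = -9.71 dBm

-9.71 dBm


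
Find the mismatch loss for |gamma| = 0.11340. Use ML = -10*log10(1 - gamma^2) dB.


ML = -10 * log10(1 - 0.11340^2) = -10 * log10(0.98714044) = 0.05621 dB

0.05621 dB


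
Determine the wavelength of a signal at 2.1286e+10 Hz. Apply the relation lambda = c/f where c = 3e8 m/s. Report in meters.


lambda = c / f = 3.0000e+08 / 2.1286e+10 = 0.01409 m

0.01409 m


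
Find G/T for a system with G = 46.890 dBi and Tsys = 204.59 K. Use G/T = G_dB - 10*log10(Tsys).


G/T = 46.890 - 10*log10(204.59) = 46.890 - 23.10884 = 23.78 dB/K

23.78 dB/K


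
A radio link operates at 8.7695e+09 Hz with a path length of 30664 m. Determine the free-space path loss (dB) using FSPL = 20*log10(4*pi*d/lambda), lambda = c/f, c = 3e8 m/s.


lambda = c / f = 3.0000e+08 / 8.7695e+09 = 0.03420948 m
FSPL = 20 * log10(4*pi*30664/0.03420948) = 141.0 dB

141.0 dB


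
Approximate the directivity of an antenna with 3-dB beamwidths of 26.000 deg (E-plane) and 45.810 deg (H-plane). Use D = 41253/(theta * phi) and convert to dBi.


D_linear = 41253 / (26.000 * 45.810) = 34.63553
D_dBi = 10 * log10(34.63553) = 15.40 dBi

15.40 dBi


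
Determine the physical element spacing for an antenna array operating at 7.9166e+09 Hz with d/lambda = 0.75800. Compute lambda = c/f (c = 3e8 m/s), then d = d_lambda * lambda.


lambda = c / f = 3.0000e+08 / 7.9166e+09 = 0.03789506 m
d = 0.75800 * 0.03789506 = 0.02872 m

0.02872 m


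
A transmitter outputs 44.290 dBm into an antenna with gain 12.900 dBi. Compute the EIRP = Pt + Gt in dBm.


EIRP = Pt + Gt = 44.290 + 12.900 = 57.19 dBm

57.19 dBm


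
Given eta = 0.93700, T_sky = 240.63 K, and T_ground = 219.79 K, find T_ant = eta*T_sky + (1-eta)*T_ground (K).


T_ant = 0.93700 * 240.63 + (1 - 0.93700) * 219.79 = 239.3 K

239.3 K


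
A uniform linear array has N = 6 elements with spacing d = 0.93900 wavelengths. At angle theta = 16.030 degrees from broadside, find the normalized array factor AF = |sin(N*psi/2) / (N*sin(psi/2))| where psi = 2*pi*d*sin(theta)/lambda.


psi = 2*pi*0.93900*sin(16.030 deg) = 1.629205 rad
AF = |sin(6*1.629205/2) / (6*sin(1.629205/2))| = 0.2256

0.2256


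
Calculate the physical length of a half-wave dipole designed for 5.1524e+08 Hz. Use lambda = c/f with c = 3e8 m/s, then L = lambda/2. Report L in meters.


lambda = c / f = 3.0000e+08 / 5.1524e+08 = 0.5822529 m
L = lambda / 2 = 0.5822529 / 2 = 0.2911 m

0.2911 m


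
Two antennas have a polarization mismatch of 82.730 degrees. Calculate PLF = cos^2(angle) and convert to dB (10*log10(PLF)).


PLF_linear = cos^2(82.730 deg) = 0.01601370
PLF_dB = 10 * log10(0.01601370) = -17.96 dB

-17.96 dB


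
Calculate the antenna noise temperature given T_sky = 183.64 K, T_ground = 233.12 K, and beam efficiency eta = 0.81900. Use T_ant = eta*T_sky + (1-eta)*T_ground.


T_ant = 0.81900 * 183.64 + (1 - 0.81900) * 233.12 = 192.6 K

192.6 K


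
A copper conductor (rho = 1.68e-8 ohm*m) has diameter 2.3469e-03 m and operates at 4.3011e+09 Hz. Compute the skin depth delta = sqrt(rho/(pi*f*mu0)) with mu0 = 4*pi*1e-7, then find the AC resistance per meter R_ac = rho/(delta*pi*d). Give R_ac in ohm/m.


delta = sqrt(1.68e-8 / (pi * 4.3011e+09 * 4*pi*1e-7)) = 9.946837e-07 m
R_ac = 1.68e-8 / (9.946837e-07 * pi * 2.3469e-03) = 2.291 ohm/m

2.291 ohm/m


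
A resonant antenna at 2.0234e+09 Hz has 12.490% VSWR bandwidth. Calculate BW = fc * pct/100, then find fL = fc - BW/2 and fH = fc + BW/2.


BW = 2.0234e+09 * 12.490/100 = 2.527227e+08 Hz
fL = 2.0234e+09 - 2.527227e+08/2 = 1.897e+09 Hz
fH = 2.0234e+09 + 2.527227e+08/2 = 2.150e+09 Hz

BW=2.527e+08 Hz, fL=1.897e+09 Hz, fH=2.150e+09 Hz


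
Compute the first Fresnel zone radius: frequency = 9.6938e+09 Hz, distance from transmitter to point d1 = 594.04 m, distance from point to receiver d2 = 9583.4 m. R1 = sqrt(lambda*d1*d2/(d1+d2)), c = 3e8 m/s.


lambda = c / f = 3.0000e+08 / 9.6938e+09 = 0.03094762 m
R1 = sqrt(0.03094762 * 594.04 * 9583.4 / (594.04 + 9583.4)) = 4.161 m

4.161 m


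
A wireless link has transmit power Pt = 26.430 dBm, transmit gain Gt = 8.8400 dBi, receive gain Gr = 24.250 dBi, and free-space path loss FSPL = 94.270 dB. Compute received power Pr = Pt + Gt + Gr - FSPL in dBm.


Pr = 26.430 + 8.8400 + 24.250 - 94.270 = -34.75 dBm

-34.75 dBm


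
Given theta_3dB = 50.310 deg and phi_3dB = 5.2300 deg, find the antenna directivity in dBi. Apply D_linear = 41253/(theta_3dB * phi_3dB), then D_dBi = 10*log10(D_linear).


D_linear = 41253 / (50.310 * 5.2300) = 156.7832
D_dBi = 10 * log10(156.7832) = 21.95 dBi

21.95 dBi


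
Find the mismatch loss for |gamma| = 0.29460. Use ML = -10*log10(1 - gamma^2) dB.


ML = -10 * log10(1 - 0.29460^2) = -10 * log10(0.91321084) = 0.3943 dB

0.3943 dB


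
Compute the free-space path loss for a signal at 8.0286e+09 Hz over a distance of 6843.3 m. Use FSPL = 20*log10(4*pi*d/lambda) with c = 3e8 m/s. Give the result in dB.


lambda = c / f = 3.0000e+08 / 8.0286e+09 = 0.03736642 m
FSPL = 20 * log10(4*pi*6843.3/0.03736642) = 127.2 dB

127.2 dB


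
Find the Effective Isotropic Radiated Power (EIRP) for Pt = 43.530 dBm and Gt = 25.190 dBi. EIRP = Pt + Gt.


EIRP = Pt + Gt = 43.530 + 25.190 = 68.72 dBm

68.72 dBm


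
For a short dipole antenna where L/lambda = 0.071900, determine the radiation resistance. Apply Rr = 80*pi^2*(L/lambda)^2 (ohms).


Rr = 80 * pi^2 * (0.071900)^2 = 80 * 9.869604 * 5.169610e-03 = 4.082 ohm

4.082 ohm


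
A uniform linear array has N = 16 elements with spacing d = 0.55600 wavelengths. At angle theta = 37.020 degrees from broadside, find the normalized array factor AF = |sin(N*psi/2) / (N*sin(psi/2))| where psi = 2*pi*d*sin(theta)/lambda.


psi = 2*pi*0.55600*sin(37.020 deg) = 2.103385 rad
AF = |sin(16*2.103385/2) / (16*sin(2.103385/2))| = 0.06476

0.06476
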